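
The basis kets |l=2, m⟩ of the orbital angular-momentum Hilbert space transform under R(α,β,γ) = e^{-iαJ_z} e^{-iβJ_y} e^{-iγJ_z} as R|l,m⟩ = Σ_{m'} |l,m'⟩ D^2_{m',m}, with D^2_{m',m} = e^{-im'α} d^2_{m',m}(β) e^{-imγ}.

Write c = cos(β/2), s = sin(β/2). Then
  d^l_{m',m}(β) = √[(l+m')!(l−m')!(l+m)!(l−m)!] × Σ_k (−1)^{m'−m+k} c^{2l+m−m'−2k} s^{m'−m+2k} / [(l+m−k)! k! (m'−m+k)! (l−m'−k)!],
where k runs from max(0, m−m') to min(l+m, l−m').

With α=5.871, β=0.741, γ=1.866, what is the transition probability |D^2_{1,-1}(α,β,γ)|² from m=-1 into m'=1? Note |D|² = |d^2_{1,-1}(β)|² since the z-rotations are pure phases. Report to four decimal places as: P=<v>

First d^2_{1,-1}(β=0.741), then the phase factors e^{-i(1)α} and e^{-i(-1)γ}:
With c≡cos(β/2)=0.932146 and s≡sin(β/2)=0.362082, N=[6·1·1·6]^{1/2}=6.000000
k: max(0,(-1)−(1))=0 … min(2+(-1),2−(1))=1
  k=0: (−1)^2·6.0000/(2)·0.9321^2·0.3621^2 = +0.341745
  k=1: (−1)^3·6.0000/(6)·0.9321^0·0.3621^4 = -0.017188
d^2_{1,-1}(0.741) = +0.341745 -0.017188 = +0.324557
|D^2_{1,-1}|² = |d^2_{1,-1}(β)|² = (+0.324557)² = 0.105337 (the z-rotation phases have unit modulus)

P=0.1053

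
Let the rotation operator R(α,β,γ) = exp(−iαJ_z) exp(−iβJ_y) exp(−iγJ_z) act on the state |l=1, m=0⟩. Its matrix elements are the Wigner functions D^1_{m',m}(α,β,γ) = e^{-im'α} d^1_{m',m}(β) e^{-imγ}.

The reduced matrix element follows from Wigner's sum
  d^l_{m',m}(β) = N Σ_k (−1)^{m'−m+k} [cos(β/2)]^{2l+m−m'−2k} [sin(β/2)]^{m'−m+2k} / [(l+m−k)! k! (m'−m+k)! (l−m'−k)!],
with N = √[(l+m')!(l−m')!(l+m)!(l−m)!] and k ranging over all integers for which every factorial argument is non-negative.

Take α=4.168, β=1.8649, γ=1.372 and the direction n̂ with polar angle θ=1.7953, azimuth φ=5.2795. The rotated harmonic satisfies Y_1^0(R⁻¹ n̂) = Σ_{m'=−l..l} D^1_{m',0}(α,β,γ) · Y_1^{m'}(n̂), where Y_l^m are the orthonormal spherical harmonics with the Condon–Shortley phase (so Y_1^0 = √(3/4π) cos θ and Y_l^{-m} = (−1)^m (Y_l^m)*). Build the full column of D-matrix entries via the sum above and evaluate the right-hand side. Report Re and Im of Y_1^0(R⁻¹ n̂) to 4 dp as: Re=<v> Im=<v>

Re=0.2336 Im=0.0000

Need the full column D^1_{m',0} for m'=−1..1 at α=4.168, β=1.8649, γ=1.372.
cos(β/2)=0.595868, sin(β/2)=0.803082
d^1_{-1,0}: single k=1 term ⇒ +0.676745;  D = -0.350483-0.578918i
d^1_{0,0}: k∈[0..1] ⇒ +0.355059 -0.644941 = -0.289882;  D = -0.289882+0.000000i
d^1_{1,0}: single k=0 term ⇒ -0.676745;  D = +0.350483-0.578918i
Y_1^{m'}(θ=1.7953,φ=5.2795) and Σ D·Y over m':
  (-0.3505-0.5789i)·(+0.1809+0.2841i)  (-0.2899+0.0000i)·(-0.1088+0.0000i)  (+0.3505-0.5789i)·(-0.1809+0.2841i)
Y_1^0(R⁻¹ n̂) = +0.233635+0.000000i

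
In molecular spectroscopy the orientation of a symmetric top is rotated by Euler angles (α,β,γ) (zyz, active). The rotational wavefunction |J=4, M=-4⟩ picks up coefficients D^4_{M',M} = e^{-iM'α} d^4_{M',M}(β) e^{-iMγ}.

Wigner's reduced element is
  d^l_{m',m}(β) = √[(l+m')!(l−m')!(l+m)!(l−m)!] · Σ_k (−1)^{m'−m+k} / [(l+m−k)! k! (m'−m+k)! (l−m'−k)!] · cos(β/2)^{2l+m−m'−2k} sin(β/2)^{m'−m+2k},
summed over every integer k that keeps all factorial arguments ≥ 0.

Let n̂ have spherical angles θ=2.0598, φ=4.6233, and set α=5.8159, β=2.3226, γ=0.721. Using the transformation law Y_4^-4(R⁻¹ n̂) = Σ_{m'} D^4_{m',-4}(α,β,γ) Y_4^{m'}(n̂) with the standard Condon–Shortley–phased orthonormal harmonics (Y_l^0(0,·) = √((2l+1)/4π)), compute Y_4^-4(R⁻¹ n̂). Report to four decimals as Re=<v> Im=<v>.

Re=-0.1395 Im=0.1559

Need the full column D^4_{m',-4} for m'=−4..4 at α=5.8159, β=2.3226, γ=0.721.
cos(β/2)=0.398147, sin(β/2)=0.917321
d^4_{-4,-4}: single k=0 term ⇒ +0.000631;  D = +0.000333+0.000536i
d^4_{-3,-4}: single k=0 term ⇒ -0.004115;  D = -0.000364-0.004099i
d^4_{-2,-4}: single k=0 term ⇒ +0.017737;  D = -0.006557+0.016481i
d^4_{-1,-4}: single k=0 term ⇒ -0.057793;  D = +0.043263-0.038320i
d^4_{0,-4}: single k=0 term ⇒ +0.148871;  D = -0.143959+0.037925i
d^4_{1,-4}: single k=0 term ⇒ -0.306784;  D = +0.300064+0.063860i
d^4_{2,-4}: single k=0 term ⇒ +0.499800;  D = -0.389579-0.313095i
d^4_{3,-4}: single k=0 term ⇒ -0.615517;  D = +0.254650+0.560370i
d^4_{4,-4}: single k=0 term ⇒ +0.501386;  D = +0.020427-0.500970i
Y_4^{m'}(θ=2.0598,φ=4.6233) and Σ D·Y over m':
  (+0.0003+0.0005i)·(+0.2519+0.0938i)  (-0.0004-0.0041i)·(-0.1068+0.3902i)  (-0.0066+0.0165i)·(-0.1397-0.0252i)  (+0.0433-0.0383i)·(-0.0254+0.2844i)  (-0.1440+0.0379i)·(-0.2026+0.0000i)  (+0.3001+0.0639i)·(+0.0254+0.2844i)  (-0.3896-0.3131i)·(-0.1397+0.0252i)  (+0.2546+0.5604i)·(+0.1068+0.3902i)  (+0.0204-0.5010i)·(+0.2519-0.0938i)
Y_4^-4(R⁻¹ n̂) = -0.139503+0.155935i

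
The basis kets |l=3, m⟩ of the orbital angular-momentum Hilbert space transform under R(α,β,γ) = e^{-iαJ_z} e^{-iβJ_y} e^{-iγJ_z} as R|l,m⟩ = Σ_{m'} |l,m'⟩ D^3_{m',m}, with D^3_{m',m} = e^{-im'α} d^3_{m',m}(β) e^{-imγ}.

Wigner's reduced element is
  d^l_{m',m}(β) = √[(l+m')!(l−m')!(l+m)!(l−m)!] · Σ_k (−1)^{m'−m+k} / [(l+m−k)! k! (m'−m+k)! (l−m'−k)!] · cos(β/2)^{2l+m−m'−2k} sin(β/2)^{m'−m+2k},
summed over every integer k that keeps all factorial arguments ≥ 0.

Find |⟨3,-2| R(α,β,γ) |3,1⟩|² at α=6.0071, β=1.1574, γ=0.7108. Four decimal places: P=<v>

P=0.2281

First d^3_{-2,1}(β=1.1574), then the phase factors e^{-i(-2)α} and e^{-i(1)γ}:
With c≡cos(β/2)=0.837174 and s≡sin(β/2)=0.546936, N=[1·120·24·2]^{1/2}=75.894664
k∈{3,4} keeps every argument non-negative
  k=3: (−1)^0·75.8947/(12)·0.8372^3·0.5469^3 = +0.607138
  k=4: (−1)^1·75.8947/(24)·0.8372^1·0.5469^5 = -0.129568
d^3_{-2,1}(1.1574) = +0.607138 -0.129568 = +0.477570
|D^3_{-2,1}|² = |d^3_{-2,1}(β)|² = (+0.477570)² = 0.228073 (the z-rotation phases have unit modulus)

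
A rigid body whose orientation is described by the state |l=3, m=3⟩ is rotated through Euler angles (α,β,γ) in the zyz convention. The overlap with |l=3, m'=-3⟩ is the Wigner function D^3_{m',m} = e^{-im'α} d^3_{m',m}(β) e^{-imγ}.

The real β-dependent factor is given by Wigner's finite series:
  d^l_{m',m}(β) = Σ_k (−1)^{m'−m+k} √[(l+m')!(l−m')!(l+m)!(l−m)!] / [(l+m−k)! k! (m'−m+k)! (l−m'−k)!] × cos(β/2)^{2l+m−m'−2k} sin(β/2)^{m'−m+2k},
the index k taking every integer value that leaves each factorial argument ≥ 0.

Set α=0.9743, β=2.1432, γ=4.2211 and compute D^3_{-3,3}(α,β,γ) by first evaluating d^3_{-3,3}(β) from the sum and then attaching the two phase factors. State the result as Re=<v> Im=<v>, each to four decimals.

Re=-0.4354 Im=0.1422

Split into d^3_{-3,3}(β=2.1432) × two z-phases.
Half-angle: c=0.478720, s=0.877968. N=√(1·720·720·1)=720.000000
k: max(0,(3)−(-3))=6 … min(3+(3),3−(-3))=6
  k=6: (−1)^0·720.0000/(720)·0.4787^0·0.8780^6 = +0.458006
d^3_{-3,3}(2.1432) = +0.458006
Phases: e^{-i·(-3)·0.9743}=-0.976182+0.216954i, e^{-i·(3)·4.2211}=+0.995306-0.096778i ⇒ D=-0.435382+0.142169i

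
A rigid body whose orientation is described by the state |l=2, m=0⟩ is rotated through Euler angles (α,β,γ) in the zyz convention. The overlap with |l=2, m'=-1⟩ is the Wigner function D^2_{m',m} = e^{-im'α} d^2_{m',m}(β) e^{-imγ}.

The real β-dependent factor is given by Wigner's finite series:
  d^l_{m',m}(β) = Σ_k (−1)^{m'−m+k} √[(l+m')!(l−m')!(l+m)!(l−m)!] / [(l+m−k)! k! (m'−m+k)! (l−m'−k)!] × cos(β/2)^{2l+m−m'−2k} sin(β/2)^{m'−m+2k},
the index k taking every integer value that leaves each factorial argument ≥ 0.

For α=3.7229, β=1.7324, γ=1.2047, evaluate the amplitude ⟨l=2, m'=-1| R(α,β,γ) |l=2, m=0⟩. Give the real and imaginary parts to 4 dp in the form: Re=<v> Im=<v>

Split into d^2_{-1,0}(β=1.7324) × two z-phases.
Half-angle: c=0.647726, s=0.761873. N=√(1·6·2·2)=4.898979
Admissible k: 1..2 (factorial args all ≥0)
  k=1: (−1)^0·4.8990/(2)·0.6477^3·0.7619^1 = +0.507146
  k=2: (−1)^1·4.8990/(2)·0.6477^1·0.7619^3 = -0.701641
d^2_{-1,0}(1.7324) = +0.507146 -0.701641 = -0.194495
D = (-0.835745-0.549117i)·(-0.194495)·(+1.000000+0.000000i) = +0.162549+0.106801i

Re=0.1625 Im=0.1068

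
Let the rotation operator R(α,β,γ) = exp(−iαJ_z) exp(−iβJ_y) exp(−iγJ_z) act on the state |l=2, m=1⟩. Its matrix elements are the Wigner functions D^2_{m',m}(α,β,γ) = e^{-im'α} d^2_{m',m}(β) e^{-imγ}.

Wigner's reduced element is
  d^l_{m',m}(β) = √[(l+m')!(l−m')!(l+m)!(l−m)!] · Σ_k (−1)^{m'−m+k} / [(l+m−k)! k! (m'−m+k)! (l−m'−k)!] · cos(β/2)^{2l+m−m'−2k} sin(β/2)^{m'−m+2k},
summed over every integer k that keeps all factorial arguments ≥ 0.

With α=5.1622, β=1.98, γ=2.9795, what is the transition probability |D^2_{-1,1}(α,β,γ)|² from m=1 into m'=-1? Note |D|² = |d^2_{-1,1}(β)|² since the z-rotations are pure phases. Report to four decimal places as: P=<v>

P=0.0204

First d^2_{-1,1}(β=1.98), then the phase factors e^{-i(-1)α} and e^{-i(1)γ}:
With c≡cos(β/2)=0.548690 and s≡sin(β/2)=0.836026, N=[1·6·6·1]^{1/2}=6.000000
k∈{2,3} keeps every argument non-negative
  k=2: (−1)^0·6.0000/(2)·0.5487^2·0.8360^2 = +0.631269
  k=3: (−1)^1·6.0000/(6)·0.5487^0·0.8360^4 = -0.488516
d^2_{-1,1}(1.98) = +0.631269 -0.488516 = +0.142753
|D^2_{-1,1}|² = |d^2_{-1,1}(β)|² = (+0.142753)² = 0.020378 (the z-rotation phases have unit modulus)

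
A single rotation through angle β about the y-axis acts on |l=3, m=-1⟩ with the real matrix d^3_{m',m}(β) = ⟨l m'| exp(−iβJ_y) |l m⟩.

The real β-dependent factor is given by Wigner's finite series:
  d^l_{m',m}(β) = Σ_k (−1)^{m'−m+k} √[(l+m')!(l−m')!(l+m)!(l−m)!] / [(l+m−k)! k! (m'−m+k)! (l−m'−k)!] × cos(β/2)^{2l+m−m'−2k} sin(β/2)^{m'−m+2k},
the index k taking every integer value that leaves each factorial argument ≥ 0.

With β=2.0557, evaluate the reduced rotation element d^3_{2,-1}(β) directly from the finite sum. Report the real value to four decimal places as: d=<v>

d^3_{2,-1}(β=2.0557) via Wigner's sum:
Half-angle: c=0.516661, s=0.856190. N=√(120·1·2·24)=75.894664
k: max(0,(-1)−(2))=0 … min(3+(-1),3−(2))=1
  k=0: (−1)^3·75.8947/(12)·0.5167^3·0.8562^3 = -0.547466
  k=1: (−1)^4·75.8947/(24)·0.5167^1·0.8562^5 = +0.751721
d^3_{2,-1}(2.0557) = -0.547466 +0.751721 = +0.204255

d=0.2043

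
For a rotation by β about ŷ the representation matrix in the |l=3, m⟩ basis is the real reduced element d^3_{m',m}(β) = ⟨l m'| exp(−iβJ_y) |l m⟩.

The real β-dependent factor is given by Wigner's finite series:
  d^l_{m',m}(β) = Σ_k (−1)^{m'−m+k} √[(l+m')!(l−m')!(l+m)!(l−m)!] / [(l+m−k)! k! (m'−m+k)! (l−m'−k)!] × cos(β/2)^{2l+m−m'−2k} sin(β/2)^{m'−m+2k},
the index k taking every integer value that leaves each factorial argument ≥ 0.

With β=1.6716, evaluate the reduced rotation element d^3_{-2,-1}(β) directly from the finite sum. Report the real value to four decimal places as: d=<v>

d=-0.4605

d^3_{-2,-1}(β=1.6716) via Wigner's sum:
c=cos(1.6716/2)=0.670584, s=sin(1.6716/2)=0.741833; N=√[1·120·2·24]=75.894664
The bounds max(0,m−m')=1 and min(l+m,l−m')=2 give 2 terms
  k=1: (−1)^0·75.8947/(24)·0.6706^5·0.7418^1 = +0.318107
  k=2: (−1)^1·75.8947/(12)·0.6706^3·0.7418^3 = -0.778591
d^3_{-2,-1}(1.6716) = +0.318107 -0.778591 = -0.460483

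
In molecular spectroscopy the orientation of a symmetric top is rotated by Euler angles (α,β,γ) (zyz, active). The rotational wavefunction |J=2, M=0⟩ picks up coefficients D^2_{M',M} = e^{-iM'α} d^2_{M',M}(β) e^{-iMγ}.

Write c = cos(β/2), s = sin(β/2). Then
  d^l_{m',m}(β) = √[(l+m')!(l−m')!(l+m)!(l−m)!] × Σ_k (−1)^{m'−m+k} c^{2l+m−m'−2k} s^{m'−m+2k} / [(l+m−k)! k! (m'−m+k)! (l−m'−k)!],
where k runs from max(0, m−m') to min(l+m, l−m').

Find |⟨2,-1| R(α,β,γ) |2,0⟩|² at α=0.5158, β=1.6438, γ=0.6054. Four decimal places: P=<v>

First d^2_{-1,0}(β=1.6438), then the phase factors e^{-i(-1)α} and e^{-i(0)γ}:
Half-angle: c=0.680831, s=0.732441. N=√(1·6·2·2)=4.898979
k: max(0,(0)−(-1))=1 … min(2+(0),2−(-1))=2
  k=1: (−1)^0·4.8990/(2)·0.6808^3·0.7324^1 = +0.566195
  k=2: (−1)^1·4.8990/(2)·0.6808^1·0.7324^3 = -0.655288
d^2_{-1,0}(1.6438) = +0.566195 -0.655288 = -0.089094
|D^2_{-1,0}|² = |d^2_{-1,0}(β)|² = (-0.089094)² = 0.007938 (the z-rotation phases have unit modulus)

P=0.0079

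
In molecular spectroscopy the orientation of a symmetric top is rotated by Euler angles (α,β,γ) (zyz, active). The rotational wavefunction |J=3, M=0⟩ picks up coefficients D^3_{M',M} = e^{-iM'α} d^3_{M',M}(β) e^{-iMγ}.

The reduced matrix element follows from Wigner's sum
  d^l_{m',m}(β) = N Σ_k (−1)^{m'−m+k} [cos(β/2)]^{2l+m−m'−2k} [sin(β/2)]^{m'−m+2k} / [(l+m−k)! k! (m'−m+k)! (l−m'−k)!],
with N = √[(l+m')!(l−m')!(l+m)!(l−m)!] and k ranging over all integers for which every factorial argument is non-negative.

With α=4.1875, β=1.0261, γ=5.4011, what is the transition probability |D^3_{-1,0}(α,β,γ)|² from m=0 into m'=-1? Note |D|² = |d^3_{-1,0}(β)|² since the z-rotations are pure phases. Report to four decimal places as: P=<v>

P=0.0161

First d^3_{-1,0}(β=1.0261), then the phase factors e^{-i(-1)α} and e^{-i(0)γ}:
c=cos(1.0261/2)=0.871252, s=sin(1.0261/2)=0.490837; N=√[2·24·6·6]=41.569219
k∈{1,2,3} keeps every argument non-negative
  k=1: (−1)^0·41.5692/(12)·0.8713^5·0.4908^1 = +0.853582
  k=2: (−1)^1·41.5692/(4)·0.8713^3·0.4908^3 = -0.812744
  k=3: (−1)^2·41.5692/(12)·0.8713^1·0.4908^5 = +0.085984
d^3_{-1,0}(1.0261) = +0.853582 -0.812744 +0.085984 = +0.126823
|D^3_{-1,0}|² = |d^3_{-1,0}(β)|² = (+0.126823)² = 0.016084 (the z-rotation phases have unit modulus)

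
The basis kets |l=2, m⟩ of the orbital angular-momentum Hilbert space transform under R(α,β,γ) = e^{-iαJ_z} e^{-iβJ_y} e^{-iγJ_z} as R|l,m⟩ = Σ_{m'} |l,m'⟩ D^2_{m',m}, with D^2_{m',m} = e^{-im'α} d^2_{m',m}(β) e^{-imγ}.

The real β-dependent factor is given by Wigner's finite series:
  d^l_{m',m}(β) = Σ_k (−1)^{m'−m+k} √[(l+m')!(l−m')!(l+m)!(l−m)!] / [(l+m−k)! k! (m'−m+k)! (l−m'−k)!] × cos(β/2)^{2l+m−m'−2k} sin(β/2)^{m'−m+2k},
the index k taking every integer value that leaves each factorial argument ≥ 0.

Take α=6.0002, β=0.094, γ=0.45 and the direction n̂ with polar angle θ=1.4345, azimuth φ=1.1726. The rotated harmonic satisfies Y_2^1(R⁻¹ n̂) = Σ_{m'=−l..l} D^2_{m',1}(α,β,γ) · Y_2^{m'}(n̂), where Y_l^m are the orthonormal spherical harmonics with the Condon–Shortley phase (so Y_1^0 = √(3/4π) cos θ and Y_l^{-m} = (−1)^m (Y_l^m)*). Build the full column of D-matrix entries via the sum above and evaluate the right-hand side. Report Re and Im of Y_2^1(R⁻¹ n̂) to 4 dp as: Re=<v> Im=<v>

Re=-0.0585 Im=-0.0950

Need the full column D^2_{m',1} for m'=−2..2 at α=6.0002, β=0.094, γ=0.45.
cos(β/2)=0.998896, sin(β/2)=0.046983
d^2_{-2,1}: single k=3 term ⇒ +0.000207;  D = +0.000109-0.000176i
d^2_{-1,1}: k∈[2..3] ⇒ +0.006608 -0.000005 = +0.006603;  D = +0.004907-0.004418i
d^2_{0,1}: k∈[1..2] ⇒ +0.114703 -0.000254 = +0.114449;  D = +0.103055-0.049781i
d^2_{1,1}: k∈[0..1] ⇒ +0.995590 -0.006608 = +0.988983;  D = +0.975221-0.164408i
d^2_{2,1}: single k=0 term ⇒ -0.093654;  D = -0.093025-0.010837i
Y_2^{m'}(θ=1.4345,φ=1.1726) and Σ D·Y over m':
  (+0.0001-0.0002i)·(-0.2651-0.2710i)  (+0.0049-0.0044i)·(+0.0403-0.0959i)  (+0.1031-0.0498i)·(-0.2979+0.0000i)  (+0.9752-0.1644i)·(-0.0403-0.0959i)  (-0.0930-0.0108i)·(-0.2651+0.2710i)
Y_2^1(R⁻¹ n̂) = -0.058490-0.094994i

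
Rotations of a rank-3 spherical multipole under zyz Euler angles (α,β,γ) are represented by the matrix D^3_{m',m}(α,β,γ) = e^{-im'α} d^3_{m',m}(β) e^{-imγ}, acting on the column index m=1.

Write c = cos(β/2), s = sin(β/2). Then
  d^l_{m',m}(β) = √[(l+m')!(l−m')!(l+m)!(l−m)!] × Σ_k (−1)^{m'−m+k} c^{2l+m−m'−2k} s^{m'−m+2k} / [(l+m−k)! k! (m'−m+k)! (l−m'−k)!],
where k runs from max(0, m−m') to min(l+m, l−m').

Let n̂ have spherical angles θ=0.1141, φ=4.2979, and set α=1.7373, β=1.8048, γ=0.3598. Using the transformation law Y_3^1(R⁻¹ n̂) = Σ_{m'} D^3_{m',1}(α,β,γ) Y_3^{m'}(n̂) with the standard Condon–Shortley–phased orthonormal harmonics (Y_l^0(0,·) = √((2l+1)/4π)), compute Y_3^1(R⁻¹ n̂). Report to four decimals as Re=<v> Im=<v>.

Need the full column D^3_{m',1} for m'=−3..3 at α=1.7373, β=1.8048, γ=0.3598.
cos(β/2)=0.619728, sin(β/2)=0.784817
d^3_{-3,1}: single k=4 term ⇒ +0.564314;  D = +0.078585-0.558815i
d^3_{-2,1}: k∈[3..4] ⇒ +0.727676 -0.583501 = +0.144175;  D = -0.144123+0.003862i
d^3_{-1,1}: k∈[2..4] ⇒ +0.545121 -1.165642 +0.233673 = -0.386848;  D = -0.074311-0.379643i
d^3_{0,1}: k∈[1..3] ⇒ +0.248522 -1.195694 +0.639194 = -0.307978;  D = -0.288257+0.108435i
d^3_{1,1}: k∈[0..2] ⇒ +0.056651 -0.726827 +0.874231 = +0.204055;  D = -0.102505-0.176440i
d^3_{2,1}: k∈[0..1] ⇒ -0.226869 +0.727676 = +0.500808;  D = -0.385349+0.319866i
d^3_{3,1}: single k=0 term ⇒ +0.351874;  D = +0.266507+0.229759i
Y_3^{m'}(θ=0.1141,φ=4.2979) and Σ D·Y over m':
  (+0.0786-0.5588i)·(+0.0006-0.0002i)  (-0.1441+0.0039i)·(-0.0089-0.0097i)  (-0.0743-0.3796i)·(-0.0583+0.1325i)  (-0.2883+0.1084i)·(+0.7175+0.0000i)  (-0.1025-0.1764i)·(+0.0583+0.1325i)  (-0.3853+0.3199i)·(-0.0089+0.0097i)  (+0.2665+0.2298i)·(-0.0006-0.0002i)
Y_3^1(R⁻¹ n̂) = -0.133293+0.060467i

Re=-0.1333 Im=0.0605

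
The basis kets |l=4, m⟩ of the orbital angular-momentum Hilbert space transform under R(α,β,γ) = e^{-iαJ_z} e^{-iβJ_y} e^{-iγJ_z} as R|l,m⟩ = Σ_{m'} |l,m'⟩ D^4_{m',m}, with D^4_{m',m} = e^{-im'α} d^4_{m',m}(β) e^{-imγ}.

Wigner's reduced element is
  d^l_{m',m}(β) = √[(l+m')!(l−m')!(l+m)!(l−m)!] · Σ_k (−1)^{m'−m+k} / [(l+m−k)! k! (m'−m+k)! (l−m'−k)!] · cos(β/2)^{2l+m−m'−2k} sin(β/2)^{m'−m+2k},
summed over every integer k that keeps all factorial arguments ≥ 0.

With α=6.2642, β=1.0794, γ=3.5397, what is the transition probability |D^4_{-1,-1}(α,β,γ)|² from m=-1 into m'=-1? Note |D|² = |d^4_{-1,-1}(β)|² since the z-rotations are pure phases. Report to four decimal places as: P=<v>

P=0.0829

Split into d^4_{-1,-1}(β=1.0794) × two z-phases.
c=cos(1.0794/2)=0.857863, s=sin(1.0794/2)=0.513879; N=√[6·120·6·120]=720.000000
k∈{0,1,2,3} keeps every argument non-negative
  k=0: (−1)^0·720.0000/(720)·0.8579^8·0.5139^0 = +0.293321
  k=1: (−1)^1·720.0000/(48)·0.8579^6·0.5139^2 = -1.578773
  k=2: (−1)^2·720.0000/(24)·0.8579^4·0.5139^4 = +1.133014
  k=3: (−1)^3·720.0000/(72)·0.8579^2·0.5139^6 = -0.135519
d^4_{-1,-1}(1.0794) = +0.293321 -1.578773 +1.133014 -0.135519 = -0.287957
|D^4_{-1,-1}|² = |d^4_{-1,-1}(β)|² = (-0.287957)² = 0.082919 (the z-rotation phases have unit modulus)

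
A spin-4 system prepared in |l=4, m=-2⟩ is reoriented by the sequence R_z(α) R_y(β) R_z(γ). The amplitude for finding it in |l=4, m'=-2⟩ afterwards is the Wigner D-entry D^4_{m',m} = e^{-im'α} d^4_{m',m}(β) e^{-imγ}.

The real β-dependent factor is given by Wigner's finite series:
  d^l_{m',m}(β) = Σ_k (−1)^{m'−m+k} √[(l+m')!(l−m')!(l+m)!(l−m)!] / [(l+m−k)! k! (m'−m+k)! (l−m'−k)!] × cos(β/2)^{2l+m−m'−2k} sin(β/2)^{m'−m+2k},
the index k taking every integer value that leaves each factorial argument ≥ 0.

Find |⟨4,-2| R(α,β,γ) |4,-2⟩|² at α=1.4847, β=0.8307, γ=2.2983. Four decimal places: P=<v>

First d^4_{-2,-2}(β=0.8307), then the phase factors e^{-i(-2)α} and e^{-i(-2)γ}:
Half-angle: c=0.914975, s=0.403510. N=√(2·720·2·720)=1440.000000
The bounds max(0,m−m')=0 and min(l+m,l−m')=2 give 3 terms
  k=0: (−1)^0·1440.0000/(1440)·0.9150^8·0.4035^0 = +0.491218
  k=1: (−1)^1·1440.0000/(120)·0.9150^6·0.4035^2 = -1.146426
  k=2: (−1)^2·1440.0000/(96)·0.9150^4·0.4035^4 = +0.278706
d^4_{-2,-2}(0.8307) = +0.491218 -1.146426 +0.278706 = -0.376502
|D^4_{-2,-2}|² = |d^4_{-2,-2}(β)|² = (-0.376502)² = 0.141754 (the z-rotation phases have unit modulus)

P=0.1418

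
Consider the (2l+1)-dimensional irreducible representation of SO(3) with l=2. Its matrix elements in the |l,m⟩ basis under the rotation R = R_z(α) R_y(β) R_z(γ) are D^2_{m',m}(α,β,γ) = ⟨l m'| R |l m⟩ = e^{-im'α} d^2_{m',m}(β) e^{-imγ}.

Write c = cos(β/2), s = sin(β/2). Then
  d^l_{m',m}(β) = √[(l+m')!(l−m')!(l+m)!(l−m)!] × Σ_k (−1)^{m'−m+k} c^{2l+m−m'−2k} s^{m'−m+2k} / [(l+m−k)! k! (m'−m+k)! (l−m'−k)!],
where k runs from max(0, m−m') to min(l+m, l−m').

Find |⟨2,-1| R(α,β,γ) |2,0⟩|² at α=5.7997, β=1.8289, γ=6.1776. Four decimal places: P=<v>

P=0.0914

D^2_{-1,0}(5.7997,1.8289,6.1776) = e^{-i·-1·5.7997}·d^2_{-1,0}(1.8289)·e^{-i·0·6.1776}. Compute d first:
Half-angle: c=0.610226, s=0.792227. N=√(1·6·2·2)=4.898979
k: max(0,(0)−(-1))=1 … min(2+(0),2−(-1))=2
  k=1: (−1)^0·4.8990/(2)·0.6102^3·0.7922^1 = +0.440959
  k=2: (−1)^1·4.8990/(2)·0.6102^1·0.7922^3 = -0.743217
d^2_{-1,0}(1.8289) = +0.440959 -0.743217 = -0.302258
|D^2_{-1,0}|² = |d^2_{-1,0}(β)|² = (-0.302258)² = 0.091360 (the z-rotation phases have unit modulus)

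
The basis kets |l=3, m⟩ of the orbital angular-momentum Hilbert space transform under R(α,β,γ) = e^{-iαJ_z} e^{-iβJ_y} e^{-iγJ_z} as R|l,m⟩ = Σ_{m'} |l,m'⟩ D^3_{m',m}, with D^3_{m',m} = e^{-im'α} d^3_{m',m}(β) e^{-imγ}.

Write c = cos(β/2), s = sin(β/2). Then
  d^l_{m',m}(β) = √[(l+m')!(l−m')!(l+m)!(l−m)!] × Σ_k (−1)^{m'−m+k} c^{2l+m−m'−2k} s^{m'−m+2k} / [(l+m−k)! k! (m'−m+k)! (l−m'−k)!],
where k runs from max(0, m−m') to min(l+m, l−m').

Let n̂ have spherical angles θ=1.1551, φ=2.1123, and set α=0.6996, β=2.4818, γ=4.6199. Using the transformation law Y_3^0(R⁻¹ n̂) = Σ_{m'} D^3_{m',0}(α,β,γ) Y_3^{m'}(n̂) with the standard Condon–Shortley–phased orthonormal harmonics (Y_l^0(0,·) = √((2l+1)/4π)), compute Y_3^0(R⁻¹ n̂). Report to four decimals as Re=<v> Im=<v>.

Need the full column D^3_{m',0} for m'=−3..3 at α=0.6996, β=2.4818, γ=4.6199.
cos(β/2)=0.323945, sin(β/2)=0.946076
d^3_{-3,0}: single k=3 term ⇒ +0.128738;  D = -0.064859+0.111206i
d^3_{-2,0}: k∈[2..3] ⇒ +0.053988 -0.460476 = -0.406488;  D = -0.069410-0.400518i
d^3_{-1,0}: k∈[1..3] ⇒ +0.011692 -0.299160 +0.850534 = +0.563066;  D = +0.430802+0.362565i
d^3_{0,0}: k∈[0..3] ⇒ +0.001156 -0.088711 +0.756639 -0.717061 = -0.047977;  D = -0.047977+0.000000i
d^3_{1,0}: k∈[0..2] ⇒ -0.011692 +0.299160 -0.850534 = -0.563066;  D = -0.430802+0.362565i
d^3_{2,0}: k∈[0..1] ⇒ +0.053988 -0.460476 = -0.406488;  D = -0.069410+0.400518i
d^3_{3,0}: single k=0 term ⇒ -0.128738;  D = +0.064859+0.111206i
Y_3^{m'}(θ=1.1551,φ=2.1123) and Σ D·Y over m':
  (-0.0649+0.1112i)·(+0.3190-0.0172i)  (-0.0694-0.4005i)·(-0.1619+0.3051i)  (+0.4308+0.3626i)·(+0.0281+0.0468i)  (-0.0480+0.0000i)·(-0.3292+0.0000i)  (-0.4308+0.3626i)·(-0.0281+0.0468i)  (-0.0694+0.4005i)·(-0.1619-0.3051i)  (+0.0649+0.1112i)·(-0.3190-0.0172i)
Y_3^0(R⁻¹ n̂) = +0.235437-0.000000i

Re=0.2354 Im=0.0000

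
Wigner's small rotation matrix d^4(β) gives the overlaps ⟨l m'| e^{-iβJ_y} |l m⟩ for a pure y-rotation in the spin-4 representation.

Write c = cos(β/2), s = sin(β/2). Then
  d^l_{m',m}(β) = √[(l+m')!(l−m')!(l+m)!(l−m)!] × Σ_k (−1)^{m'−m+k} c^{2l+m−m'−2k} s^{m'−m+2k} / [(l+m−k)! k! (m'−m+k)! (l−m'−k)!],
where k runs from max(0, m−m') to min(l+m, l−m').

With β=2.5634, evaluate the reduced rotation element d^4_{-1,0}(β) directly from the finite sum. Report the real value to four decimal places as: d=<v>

d^4_{-1,0}(β=2.5634) via Wigner's sum:
With c≡cos(β/2)=0.285086 and s≡sin(β/2)=0.958502, N=[6·120·24·24]^{1/2}=643.987578
Admissible k: 1..4 (factorial args all ≥0)
  k=1: (−1)^0·643.9876/(144)·0.2851^7·0.9585^1 = +0.000656
  k=2: (−1)^1·643.9876/(24)·0.2851^5·0.9585^3 = -0.044497
  k=3: (−1)^2·643.9876/(24)·0.2851^3·0.9585^5 = +0.502990
  k=4: (−1)^3·643.9876/(144)·0.2851^1·0.9585^7 = -0.947637
d^4_{-1,0}(2.5634) = +0.000656 -0.044497 +0.502990 -0.947637 = -0.488487

d=-0.4885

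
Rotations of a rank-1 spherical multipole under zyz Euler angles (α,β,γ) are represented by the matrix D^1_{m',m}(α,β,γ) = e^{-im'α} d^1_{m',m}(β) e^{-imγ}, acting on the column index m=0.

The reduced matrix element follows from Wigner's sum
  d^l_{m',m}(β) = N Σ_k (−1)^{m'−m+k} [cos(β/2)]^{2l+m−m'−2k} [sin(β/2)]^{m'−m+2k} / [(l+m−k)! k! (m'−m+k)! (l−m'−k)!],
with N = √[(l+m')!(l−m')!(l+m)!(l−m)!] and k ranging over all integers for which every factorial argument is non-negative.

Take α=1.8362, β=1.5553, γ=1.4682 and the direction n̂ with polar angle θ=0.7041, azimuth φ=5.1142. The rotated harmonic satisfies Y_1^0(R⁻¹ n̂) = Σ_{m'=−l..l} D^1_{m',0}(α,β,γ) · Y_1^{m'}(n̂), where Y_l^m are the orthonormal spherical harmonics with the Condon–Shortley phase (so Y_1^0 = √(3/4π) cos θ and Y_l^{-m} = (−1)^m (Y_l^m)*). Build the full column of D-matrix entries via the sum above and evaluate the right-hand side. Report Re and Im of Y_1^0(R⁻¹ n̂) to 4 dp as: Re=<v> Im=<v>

Need the full column D^1_{m',0} for m'=−1..1 at α=1.8362, β=1.5553, γ=1.4682.
cos(β/2)=0.712564, sin(β/2)=0.701607
d^1_{-1,0}: single k=1 term ⇒ +0.707022;  D = -0.185451+0.682267i
d^1_{0,0}: k∈[0..1] ⇒ +0.507748 -0.492252 = +0.015496;  D = +0.015496+0.000000i
d^1_{1,0}: single k=0 term ⇒ -0.707022;  D = +0.185451+0.682267i
Y_1^{m'}(θ=0.7041,φ=5.1142) and Σ D·Y over m':
  (-0.1855+0.6823i)·(+0.0875+0.2058i)  (+0.0155+0.0000i)·(+0.3724+0.0000i)  (+0.1855+0.6823i)·(-0.0875+0.2058i)
Y_1^0(R⁻¹ n̂) = -0.307549+0.000000i

Re=-0.3075 Im=0.0000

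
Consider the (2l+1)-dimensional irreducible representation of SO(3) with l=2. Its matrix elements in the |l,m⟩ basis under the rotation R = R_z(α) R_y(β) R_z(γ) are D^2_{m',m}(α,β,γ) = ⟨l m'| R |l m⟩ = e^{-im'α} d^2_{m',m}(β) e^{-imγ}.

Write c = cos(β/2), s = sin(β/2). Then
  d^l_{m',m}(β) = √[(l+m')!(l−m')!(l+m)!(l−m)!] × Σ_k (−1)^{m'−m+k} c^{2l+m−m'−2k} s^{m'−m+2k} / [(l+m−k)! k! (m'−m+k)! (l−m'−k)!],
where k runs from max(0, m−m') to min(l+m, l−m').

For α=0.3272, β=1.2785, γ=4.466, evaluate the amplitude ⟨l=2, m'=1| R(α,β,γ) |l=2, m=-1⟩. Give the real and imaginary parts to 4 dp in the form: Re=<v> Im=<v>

D^2_{1,-1}(0.3272,1.2785,4.466) = e^{-i·1·0.3272}·d^2_{1,-1}(1.2785)·e^{-i·-1·4.466}. Compute d first:
c=cos(1.2785/2)=0.802543, s=sin(1.2785/2)=0.596594; N=√[6·1·1·6]=6.000000
The bounds max(0,m−m')=0 and min(l+m,l−m')=1 give 2 terms
  k=0: (−1)^2·6.0000/(2)·0.8025^2·0.5966^2 = +0.687726
  k=1: (−1)^3·6.0000/(6)·0.8025^0·0.5966^4 = -0.126682
d^2_{1,-1}(1.2785) = +0.687726 -0.126682 = +0.561044
Attach z-rotation phases: D = e^{-i(1)(0.3272)}·(+0.561044)·e^{-i(-1)(4.466)} = -0.304451-0.471254i

Re=-0.3045 Im=-0.4713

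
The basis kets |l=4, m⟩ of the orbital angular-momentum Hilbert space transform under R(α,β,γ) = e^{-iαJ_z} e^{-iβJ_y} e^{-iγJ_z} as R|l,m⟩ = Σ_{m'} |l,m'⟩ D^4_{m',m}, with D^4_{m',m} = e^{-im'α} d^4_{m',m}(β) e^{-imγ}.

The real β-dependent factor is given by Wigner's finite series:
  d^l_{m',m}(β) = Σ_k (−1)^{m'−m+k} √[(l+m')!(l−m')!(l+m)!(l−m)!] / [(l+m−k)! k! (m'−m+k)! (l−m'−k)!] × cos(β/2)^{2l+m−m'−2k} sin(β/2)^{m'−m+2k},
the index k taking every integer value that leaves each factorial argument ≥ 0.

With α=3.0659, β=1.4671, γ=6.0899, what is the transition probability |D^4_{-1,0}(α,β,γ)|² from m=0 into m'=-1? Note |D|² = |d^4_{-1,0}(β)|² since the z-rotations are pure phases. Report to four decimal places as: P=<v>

D^4_{-1,0}(3.0659,1.4671,6.0899) = e^{-i·-1·3.0659}·d^4_{-1,0}(1.4671)·e^{-i·0·6.0899}. Compute d first:
Half-angle: c=0.742802, s=0.669511. N=√(6·120·24·24)=643.987578
Admissible k: 1..4 (factorial args all ≥0)
  k=1: (−1)^0·643.9876/(144)·0.7428^7·0.6695^1 = +0.373582
  k=2: (−1)^1·643.9876/(24)·0.7428^5·0.6695^3 = -1.820980
  k=3: (−1)^2·643.9876/(24)·0.7428^3·0.6695^5 = +1.479360
  k=4: (−1)^3·643.9876/(144)·0.7428^1·0.6695^7 = -0.200305
d^4_{-1,0}(1.4671) = +0.373582 -1.820980 +1.479360 -0.200305 = -0.168343
|D^4_{-1,0}|² = |d^4_{-1,0}(β)|² = (-0.168343)² = 0.028340 (the z-rotation phases have unit modulus)

P=0.0283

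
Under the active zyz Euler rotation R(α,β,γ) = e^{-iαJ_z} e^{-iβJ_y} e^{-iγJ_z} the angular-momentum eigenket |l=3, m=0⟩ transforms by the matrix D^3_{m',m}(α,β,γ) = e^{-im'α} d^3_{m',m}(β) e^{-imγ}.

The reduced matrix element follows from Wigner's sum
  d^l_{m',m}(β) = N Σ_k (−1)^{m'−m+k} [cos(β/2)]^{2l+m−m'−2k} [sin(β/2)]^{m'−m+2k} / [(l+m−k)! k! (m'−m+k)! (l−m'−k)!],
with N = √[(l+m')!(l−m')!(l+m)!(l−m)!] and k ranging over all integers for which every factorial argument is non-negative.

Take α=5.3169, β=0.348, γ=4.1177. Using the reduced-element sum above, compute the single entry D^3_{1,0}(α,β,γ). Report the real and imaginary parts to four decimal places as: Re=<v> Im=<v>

Re=-0.2869 Im=-0.4153

First d^3_{1,0}(β=0.348), then the phase factors e^{-i(1)α} and e^{-i(0)γ}:
c=cos(0.348/2)=0.984900, s=sin(0.348/2)=0.173123; N=√[24·2·6·6]=41.569219
The bounds max(0,m−m')=0 and min(l+m,l−m')=2 give 3 terms
  k=0: (−1)^1·41.5692/(12)·0.9849^5·0.1731^1 = -0.555786
  k=1: (−1)^2·41.5692/(4)·0.9849^3·0.1731^3 = +0.051518
  k=2: (−1)^3·41.5692/(12)·0.9849^1·0.1731^5 = -0.000531
d^3_{1,0}(0.348) = -0.555786 +0.051518 -0.000531 = -0.504799
Phases: e^{-i·(1)·5.3169}=+0.568360+0.822780i, e^{-i·(0)·4.1177}=+1.000000+0.000000i ⇒ D=-0.286907-0.415338i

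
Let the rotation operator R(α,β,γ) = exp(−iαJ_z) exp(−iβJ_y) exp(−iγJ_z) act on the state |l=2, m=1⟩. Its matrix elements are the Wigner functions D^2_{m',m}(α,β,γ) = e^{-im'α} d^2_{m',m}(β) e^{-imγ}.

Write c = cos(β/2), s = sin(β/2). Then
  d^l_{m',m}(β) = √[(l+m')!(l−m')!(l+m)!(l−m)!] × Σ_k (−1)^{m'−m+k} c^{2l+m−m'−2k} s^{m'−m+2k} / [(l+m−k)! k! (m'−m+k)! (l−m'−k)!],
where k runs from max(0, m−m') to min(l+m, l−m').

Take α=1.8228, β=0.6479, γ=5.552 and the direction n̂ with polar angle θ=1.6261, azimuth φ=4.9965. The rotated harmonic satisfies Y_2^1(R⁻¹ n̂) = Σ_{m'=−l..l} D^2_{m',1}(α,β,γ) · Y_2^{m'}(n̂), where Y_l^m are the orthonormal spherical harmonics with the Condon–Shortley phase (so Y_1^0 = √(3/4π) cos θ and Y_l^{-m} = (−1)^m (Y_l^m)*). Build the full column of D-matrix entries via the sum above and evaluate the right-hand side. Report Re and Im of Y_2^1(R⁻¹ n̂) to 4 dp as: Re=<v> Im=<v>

Need the full column D^2_{m',1} for m'=−2..2 at α=1.8228, β=0.6479, γ=5.552.
cos(β/2)=0.947985, sin(β/2)=0.318314
d^2_{-2,1}: single k=3 term ⇒ +0.061150;  D = -0.020139-0.057739i
d^2_{-1,1}: k∈[2..3] ⇒ +0.273171 -0.010266 = +0.262905;  D = -0.218808+0.145747i
d^2_{0,1}: k∈[1..2] ⇒ +0.664257 -0.074893 = +0.589363;  D = +0.438712+0.393549i
d^2_{1,1}: k∈[0..1] ⇒ +0.807619 -0.273171 = +0.534448;  D = +0.246409-0.474255i
d^2_{2,1}: single k=0 term ⇒ -0.542363;  D = +0.528428+0.122156i
Y_2^{m'}(θ=1.6261,φ=4.9965) and Σ D·Y over m':
  (-0.0201-0.0577i)·(-0.3246+0.2072i)  (-0.2188+0.1457i)·(-0.0120-0.0409i)  (+0.4387+0.3935i)·(-0.3125+0.0000i)  (+0.2464-0.4743i)·(+0.0120-0.0409i)  (+0.5284+0.1222i)·(-0.3246-0.2072i)
Y_2^1(R⁻¹ n̂) = -0.272683-0.266113i

Re=-0.2727 Im=-0.2661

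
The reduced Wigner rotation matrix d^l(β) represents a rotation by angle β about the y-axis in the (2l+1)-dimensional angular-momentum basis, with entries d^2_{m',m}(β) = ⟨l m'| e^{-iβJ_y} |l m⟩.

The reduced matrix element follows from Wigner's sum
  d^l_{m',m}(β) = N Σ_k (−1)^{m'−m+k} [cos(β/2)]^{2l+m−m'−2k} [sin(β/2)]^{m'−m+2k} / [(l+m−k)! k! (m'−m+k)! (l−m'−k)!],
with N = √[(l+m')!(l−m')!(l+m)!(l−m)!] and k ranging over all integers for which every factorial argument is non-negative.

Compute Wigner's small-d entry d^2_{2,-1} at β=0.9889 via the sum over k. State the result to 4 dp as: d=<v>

d=-0.1881

d^2_{2,-1}(β=0.9889) via Wigner's sum:
c=cos(0.9889/2)=0.880230, s=sin(0.9889/2)=0.474548; N=√[24·1·1·6]=12.000000
The bounds max(0,m−m')=0 and min(l+m,l−m')=0 give 1 term
  k=0: (−1)^3·12.0000/(6)·0.8802^1·0.4745^3 = -0.188133
d^2_{2,-1}(0.9889) = -0.188133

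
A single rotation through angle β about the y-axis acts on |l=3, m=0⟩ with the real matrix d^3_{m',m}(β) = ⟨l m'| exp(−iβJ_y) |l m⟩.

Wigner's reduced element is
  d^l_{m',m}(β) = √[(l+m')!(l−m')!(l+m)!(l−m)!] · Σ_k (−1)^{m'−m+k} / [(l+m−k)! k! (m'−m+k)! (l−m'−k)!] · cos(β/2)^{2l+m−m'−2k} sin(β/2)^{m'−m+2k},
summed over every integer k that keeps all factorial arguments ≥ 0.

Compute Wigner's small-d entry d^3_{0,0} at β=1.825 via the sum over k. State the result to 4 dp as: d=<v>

d^3_{0,0}(β=1.825) via Wigner's sum:
Half-angle: c=0.611770, s=0.791036. N=√(6·6·6·6)=36.000000
The bounds max(0,m−m')=0 and min(l+m,l−m')=3 give 4 terms
  k=0: (−1)^0·36.0000/(36)·0.6118^6·0.7910^0 = +0.052424
  k=1: (−1)^1·36.0000/(4)·0.6118^4·0.7910^2 = -0.788837
  k=2: (−1)^2·36.0000/(4)·0.6118^2·0.7910^4 = +1.318874
  k=3: (−1)^3·36.0000/(36)·0.6118^0·0.7910^6 = -0.245006
d^3_{0,0}(1.825) = +0.052424 -0.788837 +1.318874 -0.245006 = +0.337454

d=0.3375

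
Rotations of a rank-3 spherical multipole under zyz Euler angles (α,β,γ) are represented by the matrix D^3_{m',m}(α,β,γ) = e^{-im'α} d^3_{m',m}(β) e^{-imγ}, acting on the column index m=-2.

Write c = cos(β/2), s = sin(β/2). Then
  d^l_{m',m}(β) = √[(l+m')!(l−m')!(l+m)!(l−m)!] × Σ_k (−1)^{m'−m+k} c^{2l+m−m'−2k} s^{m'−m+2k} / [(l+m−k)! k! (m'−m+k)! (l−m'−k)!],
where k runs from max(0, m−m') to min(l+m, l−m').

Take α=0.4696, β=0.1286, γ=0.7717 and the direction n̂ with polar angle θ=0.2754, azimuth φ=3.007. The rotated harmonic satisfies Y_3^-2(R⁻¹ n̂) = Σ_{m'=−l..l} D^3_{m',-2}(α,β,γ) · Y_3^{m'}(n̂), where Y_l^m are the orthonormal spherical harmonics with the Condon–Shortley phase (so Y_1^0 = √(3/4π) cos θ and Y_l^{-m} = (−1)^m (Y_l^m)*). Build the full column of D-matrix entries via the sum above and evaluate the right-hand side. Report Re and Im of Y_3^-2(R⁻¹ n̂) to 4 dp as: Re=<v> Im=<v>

Re=-0.0984 Im=0.0930

Need the full column D^3_{m',-2} for m'=−3..3 at α=0.4696, β=0.1286, γ=0.7717.
cos(β/2)=0.997933, sin(β/2)=0.064256
d^3_{-3,-2}: single k=1 term ⇒ +0.155774;  D = -0.152989+0.029326i
d^3_{-2,-2}: k∈[0..1] ⇒ +0.987665 -0.020474 = +0.967191;  D = -0.764670+0.592231i
d^3_{-1,-2}: k∈[0..1] ⇒ -0.201103 +0.001668 = -0.199436;  D = +0.085345-0.180252i
d^3_{0,-2}: k∈[0..1] ⇒ +0.022428 -0.000093 = +0.022335;  D = +0.000612+0.022327i
d^3_{1,-2}: k∈[0..1] ⇒ -0.001668 +0.000003 = -0.001664;  D = -0.000793-0.001463i
d^3_{2,-2}: k∈[0..1] ⇒ +0.000085 -0.000000 = +0.000085;  D = +0.000070+0.000048i
d^3_{3,-2}: single k=0 term ⇒ -0.000003;  D = -0.000003-0.000000i
Y_3^{m'}(θ=0.2754,φ=3.007) and Σ D·Y over m':
  (-0.1530+0.0293i)·(-0.0077-0.0033i)  (-0.7647+0.5922i)·(+0.0701+0.0193i)  (+0.0853-0.1803i)·(-0.3162-0.0428i)  (+0.0006+0.0223i)·(+0.5855+0.0000i)  (-0.0008-0.0015i)·(+0.3162-0.0428i)  (+0.0001+0.0000i)·(+0.0701-0.0193i)  (-0.0000-0.0000i)·(+0.0077-0.0033i)
Y_3^-2(R⁻¹ n̂) = -0.098433+0.092986i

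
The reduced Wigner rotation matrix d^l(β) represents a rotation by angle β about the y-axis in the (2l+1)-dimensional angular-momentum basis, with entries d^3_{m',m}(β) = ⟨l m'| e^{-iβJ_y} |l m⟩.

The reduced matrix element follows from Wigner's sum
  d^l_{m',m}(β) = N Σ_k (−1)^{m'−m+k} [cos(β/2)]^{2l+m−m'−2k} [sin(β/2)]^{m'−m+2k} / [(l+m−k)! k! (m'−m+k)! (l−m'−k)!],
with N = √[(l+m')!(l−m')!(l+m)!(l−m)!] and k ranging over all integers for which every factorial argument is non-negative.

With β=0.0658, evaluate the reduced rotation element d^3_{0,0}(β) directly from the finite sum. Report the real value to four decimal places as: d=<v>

d^3_{0,0}(β=0.0658) via Wigner's sum:
Half-angle: c=0.999459, s=0.032894. N=√(6·6·6·6)=36.000000
k∈{0,1,2,3} keeps every argument non-negative
  k=0: (−1)^0·36.0000/(36)·0.9995^6·0.0329^0 = +0.996757
  k=1: (−1)^1·36.0000/(4)·0.9995^4·0.0329^2 = -0.009717
  k=2: (−1)^2·36.0000/(4)·0.9995^2·0.0329^4 = +0.000011
  k=3: (−1)^3·36.0000/(36)·0.9995^0·0.0329^6 = -0.000000
d^3_{0,0}(0.0658) = +0.996757 -0.009717 +0.000011 -0.000000 = +0.987051

d=0.9871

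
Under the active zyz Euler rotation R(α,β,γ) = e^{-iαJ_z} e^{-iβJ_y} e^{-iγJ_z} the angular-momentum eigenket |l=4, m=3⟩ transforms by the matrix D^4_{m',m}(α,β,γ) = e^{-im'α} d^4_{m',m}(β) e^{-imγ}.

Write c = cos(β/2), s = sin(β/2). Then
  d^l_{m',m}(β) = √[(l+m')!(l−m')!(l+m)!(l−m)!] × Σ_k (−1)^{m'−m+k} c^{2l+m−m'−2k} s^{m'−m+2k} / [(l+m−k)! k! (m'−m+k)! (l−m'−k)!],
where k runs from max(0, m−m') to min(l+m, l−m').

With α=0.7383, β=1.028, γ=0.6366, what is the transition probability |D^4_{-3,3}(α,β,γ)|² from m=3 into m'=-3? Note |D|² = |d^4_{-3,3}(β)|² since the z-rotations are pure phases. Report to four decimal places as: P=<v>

D^4_{-3,3}(0.7383,1.028,0.6366) = e^{-i·-3·0.7383}·d^4_{-3,3}(1.028)·e^{-i·3·0.6366}. Compute d first:
Half-angle: c=0.870785, s=0.491664. N=√(1·5040·5040·1)=5040.000000
The bounds max(0,m−m')=6 and min(l+m,l−m')=7 give 2 terms
  k=6: (−1)^0·5040.0000/(720)·0.8708^2·0.4917^6 = +0.074978
  k=7: (−1)^1·5040.0000/(5040)·0.8708^0·0.4917^8 = -0.003415
d^4_{-3,3}(1.028) = +0.074978 -0.003415 = +0.071563
|D^4_{-3,3}|² = |d^4_{-3,3}(β)|² = (+0.071563)² = 0.005121 (the z-rotation phases have unit modulus)

P=0.0051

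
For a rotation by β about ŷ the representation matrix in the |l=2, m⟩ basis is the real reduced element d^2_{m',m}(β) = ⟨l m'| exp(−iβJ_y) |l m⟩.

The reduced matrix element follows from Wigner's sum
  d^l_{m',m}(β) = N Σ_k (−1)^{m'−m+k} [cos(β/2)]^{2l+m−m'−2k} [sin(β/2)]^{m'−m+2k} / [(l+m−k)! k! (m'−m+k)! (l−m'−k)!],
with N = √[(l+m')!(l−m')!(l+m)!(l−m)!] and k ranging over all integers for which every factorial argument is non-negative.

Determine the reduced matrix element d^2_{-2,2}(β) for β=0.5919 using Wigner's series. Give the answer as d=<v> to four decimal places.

d^2_{-2,2}(β=0.5919) via Wigner's sum:
With c≡cos(β/2)=0.956526 and s≡sin(β/2)=0.291649, N=[1·24·24·1]^{1/2}=24.000000
k∈{4} keeps every argument non-negative
  k=4: (−1)^0·24.0000/(24)·0.9565^0·0.2916^4 = +0.007235
d^2_{-2,2}(0.5919) = +0.007235

d=0.0072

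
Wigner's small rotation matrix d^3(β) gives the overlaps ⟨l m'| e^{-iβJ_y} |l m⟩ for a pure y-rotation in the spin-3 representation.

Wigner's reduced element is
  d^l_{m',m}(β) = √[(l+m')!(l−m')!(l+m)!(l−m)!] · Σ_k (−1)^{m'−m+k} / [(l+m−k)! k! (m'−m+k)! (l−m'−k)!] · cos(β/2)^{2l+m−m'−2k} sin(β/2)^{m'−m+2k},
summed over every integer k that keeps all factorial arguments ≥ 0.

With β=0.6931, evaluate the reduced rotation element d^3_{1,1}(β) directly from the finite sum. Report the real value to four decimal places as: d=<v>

d=0.0407

d^3_{1,1}(β=0.6931) via Wigner's sum:
c=cos(0.6931/2)=0.940550, s=sin(0.6931/2)=0.339655; N=√[24·2·24·2]=48.000000
k: max(0,(1)−(1))=0 … min(3+(1),3−(1))=2
  k=0: (−1)^0·48.0000/(48)·0.9406^6·0.3397^0 = +0.692296
  k=1: (−1)^1·48.0000/(6)·0.9406^4·0.3397^2 = -0.722260
  k=2: (−1)^2·48.0000/(8)·0.9406^2·0.3397^4 = +0.070643
d^3_{1,1}(0.6931) = +0.692296 -0.722260 +0.070643 = +0.040678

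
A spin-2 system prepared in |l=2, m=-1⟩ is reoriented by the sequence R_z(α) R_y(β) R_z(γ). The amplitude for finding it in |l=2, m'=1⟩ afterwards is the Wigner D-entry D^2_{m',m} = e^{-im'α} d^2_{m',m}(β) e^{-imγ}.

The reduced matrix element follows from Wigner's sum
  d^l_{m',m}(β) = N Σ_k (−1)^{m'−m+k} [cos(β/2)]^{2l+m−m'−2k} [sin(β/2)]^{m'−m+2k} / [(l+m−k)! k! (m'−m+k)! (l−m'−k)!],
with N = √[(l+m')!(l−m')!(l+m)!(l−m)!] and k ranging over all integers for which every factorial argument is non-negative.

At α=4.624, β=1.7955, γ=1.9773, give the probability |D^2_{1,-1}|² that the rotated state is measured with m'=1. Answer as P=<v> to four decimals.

P=0.1149

First d^2_{1,-1}(β=1.7955), then the phase factors e^{-i(1)α} and e^{-i(-1)γ}:
With c≡cos(β/2)=0.623371 and s≡sin(β/2)=0.781926, N=[6·1·1·6]^{1/2}=6.000000
Admissible k: 0..1 (factorial args all ≥0)
  k=0: (−1)^2·6.0000/(2)·0.6234^2·0.7819^2 = +0.712764
  k=1: (−1)^3·6.0000/(6)·0.6234^0·0.7819^4 = -0.373821
d^2_{1,-1}(1.7955) = +0.712764 -0.373821 = +0.338944
|D^2_{1,-1}|² = |d^2_{1,-1}(β)|² = (+0.338944)² = 0.114883 (the z-rotation phases have unit modulus)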